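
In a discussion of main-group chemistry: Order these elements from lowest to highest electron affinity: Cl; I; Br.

I, Br, Cl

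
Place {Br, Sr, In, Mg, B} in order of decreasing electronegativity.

B is in period 2, group 13; Mg is in period 3, group 2; Br is in period 4, group 17; Sr is in period 5, group 2; In is in period 5, group 13.
Electronegativity increases across a period and decreases down a group, tracking effective nuclear charge and atomic size.
Here both period and group differ, so the two effects have to be weighed against each other.
Mg > Sr: Mg sits above Sr in group 2, so the down-group effect alone puts Mg higher.
In > Mg: the two effects oppose for this pair; the across-period effect wins (1.78 vs 1.31).
B > In: B sits above In in group 13, so the down-group effect alone puts B higher.
Br > B: period and group pull opposite ways; the across-period shift dominates (2.96 vs 2.04).
Approximate values (Pauling): B 2.04, Mg 1.31, Br 2.96, Sr 0.95, In 1.78.
So from highest to lowest: Br > B > In > Mg > Sr.

Br, B, In, Mg, Sr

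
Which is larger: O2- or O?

Forming O2- adds 2 electrons to O. More electron–electron repulsion in the same shell, with unchanged nuclear charge, lets the cloud expand.
An anion is larger than its parent atom: O2- > O.

O2-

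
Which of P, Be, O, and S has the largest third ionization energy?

Be

The third ionization energy removes an electron from the +2 ion. For each element: P²⁺ still has 3 valence electrons; Be²⁺ is the bare [He] core; O²⁺ still has 4 valence electrons; S²⁺ still has 4 valence electrons.
Pulling an electron out of a noble-gas core costs far more than removing a remaining valence electron, so Be sits at the high end of IE_3.
Valence configurations: P²⁺ [Ne]3s²3p¹, O²⁺ [He]2s²2p², S²⁺ [Ne]3s²3p².
Approximate IE_3 values (kJ/mol): P 2914, Be 14849, O 5300, S 3357.
Putting it together, IE_3: P < S < O < Be.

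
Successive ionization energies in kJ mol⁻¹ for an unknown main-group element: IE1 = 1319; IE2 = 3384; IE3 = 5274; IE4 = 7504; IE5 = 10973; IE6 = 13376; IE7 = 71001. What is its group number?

Look for the largest jump between consecutive ionization energies: IE7/IE6 ≈ 5.3, far larger than any earlier ratio.
That jump marks the point where a core electron is being removed. So the atom has 6 valence electrons.
A main-group element with 6 valence electrons is in group 16.

Group 16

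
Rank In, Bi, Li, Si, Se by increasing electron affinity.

In < Li < Bi < Si < Se

Li is in period 2, group 1; Si is in period 3, group 14; Se is in period 4, group 16; In is in period 5, group 13; Bi is in period 6, group 15.
Adding an electron releases more energy for atoms nearer the top right (short of the noble gases).
Neither a single period nor a single group — weigh both effects.
Li > In: the two effects oppose for this pair; the down-group effect wins (60 vs 29 kJ/mol).
Bi > Li: period and group pull opposite ways; the across-period shift dominates (91 vs 60 kJ/mol).
Si > Bi: period and group pull opposite ways; the down-group shift dominates (134 vs 91 kJ/mol).
Se > Si: period and group pull opposite ways; the across-period shift dominates (195 vs 134 kJ/mol).
For reference (kJ/mol): Li 60, Si 134, Se 195, In 29, Bi 91.
So from lowest to highest: In < Li < Bi < Si < Se.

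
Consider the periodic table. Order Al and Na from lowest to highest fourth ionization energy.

Consider each +3 ion: Al³⁺ is the bare [Ne] core; Na³⁺ is already 2 electrons into the core.
All of these are removing an electron from a noble-gas core or deeper; the smaller core (lower principal quantum number) is held far more tightly, and within a period the higher nuclear charge binds the same core more tightly.
Tabulated IE_4 (kJ/mol): Al 11577, Na 9543.
Putting it together, IE_4: Na < Al.

Na < Al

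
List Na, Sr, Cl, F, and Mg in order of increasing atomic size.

Across a period the added protons contract the valence shell; down a group each new principal shell makes the atom larger.
Neither a single period nor a single group — weigh both effects.
Cl > F: they share group 17; the group trend gives Cl the larger value.
Mg > Cl: both are in period 3; the period trend gives Mg the larger value.
Na > Mg: Na lies to the left of Mg in period 3, so the across-period effect alone puts Na larger.
Sr > Na: the two effects oppose for this pair; the down-group effect wins (185 vs 155 pm).
Tabulated atomic radius (pm): F 64, Na 155, Mg 139, Cl 99, Sr 185.
So from smallest to largest: F < Cl < Mg < Na < Sr.

F, Cl, Mg, Na, Sr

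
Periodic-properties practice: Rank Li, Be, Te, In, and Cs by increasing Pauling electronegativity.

Cs < Li < Be < In < Te

Li is in period 2, group 1; Be is in period 2, group 2; In is in period 5, group 13; Te is in period 5, group 16; Cs is in period 6, group 1.
Smaller atoms with higher effective nuclear charge are more electronegative.
Here both period and group differ, so the two effects have to be weighed against each other.
Li > Cs: Li sits above Cs in group 1, so the down-group effect alone puts Li higher.
Be > Li: Be lies to the right of Li in period 2, so the across-period effect alone puts Be higher.
In > Be: the two effects oppose for this pair; the across-period effect wins (1.78 vs 1.57).
Te > In: Te lies to the right of In in period 5, so the across-period effect alone puts Te higher.
For reference (Pauling): Li 0.98, Be 1.57, In 1.78, Te 2.10, Cs 0.79.
So from lowest to highest: Cs < Li < Be < In < Te.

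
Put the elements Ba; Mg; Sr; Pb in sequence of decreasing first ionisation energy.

Removing the outermost electron gets harder across a period and easier down a group.
Neither a single period nor a single group — weigh both effects.
Sr > Ba: Sr sits above Ba in group 2, so the down-group effect alone puts Sr higher.
Pb > Sr: the two effects oppose for this pair; the across-period effect wins (716 vs 550 kJ/mol).
Mg > Pb: the two effects oppose for this pair; the down-group effect wins (738 vs 716 kJ/mol).
Approximate values (kJ/mol): Mg 738, Sr 550, Ba 503, Pb 716.
So from highest to lowest: Mg > Pb > Sr > Ba.

Mg > Pb > Sr > Ba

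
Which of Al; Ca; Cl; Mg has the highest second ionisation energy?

Cl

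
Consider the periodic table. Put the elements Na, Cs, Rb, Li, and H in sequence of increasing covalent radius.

H < Li < Na < Rb < Cs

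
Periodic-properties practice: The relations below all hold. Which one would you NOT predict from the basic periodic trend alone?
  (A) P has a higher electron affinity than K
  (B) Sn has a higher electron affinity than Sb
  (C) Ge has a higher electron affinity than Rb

(B)

The general trend: electron affinity increases across a period and decreases down a group.
(A) P (period 3, group 15) vs K (period 4, group 1): the stated order agrees with the simple trend.
(B) Sn (period 5, group 14) vs Sb (period 5, group 15): the stated order contradicts the simple trend.
(C) Ge (period 4, group 14) vs Rb (period 5, group 1): the stated order agrees with the simple trend.
The exception is (B): adding an electron to Sb's half-filled 5p³ is unfavourable, so Sn has the more exothermic EA.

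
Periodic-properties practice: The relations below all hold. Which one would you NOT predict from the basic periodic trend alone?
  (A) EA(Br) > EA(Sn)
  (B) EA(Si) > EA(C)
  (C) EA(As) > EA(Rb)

(B)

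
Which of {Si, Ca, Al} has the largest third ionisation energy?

Ca

Consider each +2 ion: Si²⁺ still has 2 valence electrons; Ca²⁺ is the bare [Ar] core; Al²⁺ still has 1 valence electron.
Pulling an electron out of a noble-gas core costs far more than removing a remaining valence electron, so Ca sits at the high end of IE_3.
Valence configurations: Si²⁺ [Ne]3s², Al²⁺ [Ne]3s¹.
Approximate IE_3 values (kJ/mol): Si 3232, Ca 4912, Al 2745.
So the third ionization energies run Al < Si < Ca.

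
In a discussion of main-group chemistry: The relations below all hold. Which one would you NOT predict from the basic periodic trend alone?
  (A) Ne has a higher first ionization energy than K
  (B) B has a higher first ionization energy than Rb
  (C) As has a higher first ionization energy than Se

The general trend: first ionization energy increases across a period and decreases down a group.
(A) Ne (period 2, group 18) vs K (period 4, group 1): the stated order agrees with the simple trend.
(B) B (period 2, group 13) vs Rb (period 5, group 1): the stated order agrees with the simple trend.
(C) As (period 4, group 15) vs Se (period 4, group 16): the stated order contradicts the simple trend.
The exception is (C): Se (4p⁴) ionizes more easily than half-filled As (4p³).

(C)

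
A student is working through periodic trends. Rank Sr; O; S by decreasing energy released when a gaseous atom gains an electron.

S > O > Sr

Adding an electron releases more energy for atoms nearer the top right (short of the noble gases).
Neither a single period nor a single group — weigh both effects.
O > Sr: relative to Sr, both the across-period and down-group shifts push O's electron affinity up.
S > O: this pair runs against the simple trend — see the exception note.
Note the exception: S has a higher electron affinity than O, contrary to the simple trend — the compact 2p subshell of O repels the added electron more than S's larger 3p does.
Tabulated electron affinity (kJ/mol): O 141, S 200, Sr 5.
So from highest to lowest: S > O > Sr.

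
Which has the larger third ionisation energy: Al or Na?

Na

The third ionization energy removes an electron from the +2 ion. For each element: Al²⁺ still has 1 valence electron; Na²⁺ is already 1 electron into the core.
Core electrons are held far more tightly than valence electrons, so Na tops the IE_3 order.
The numbers (kJ/mol): Al 2745, Na 6910.
Overall IE_3 order: Al < Na.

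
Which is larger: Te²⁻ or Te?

Forming Te²⁻ adds 2 electrons to Te. More electron–electron repulsion in the same shell, with unchanged nuclear charge, lets the cloud expand.
An anion is larger than its parent atom: Te²⁻ > Te.

Te²⁻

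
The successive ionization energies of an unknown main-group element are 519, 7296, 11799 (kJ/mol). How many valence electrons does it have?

1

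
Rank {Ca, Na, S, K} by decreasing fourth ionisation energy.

IE_4 is the cost of taking one more electron from the +3 cation: Ca³⁺ is already 1 electron into the core; Na³⁺ is already 2 electrons into the core; S³⁺ still has 3 valence electrons; K³⁺ is already 2 electrons into the core.
Breaking into a closed-shell core is much more expensive than removing a leftover valence electron — K, Ca and Na have the largest IE_4 here.
Approximate IE_4 values (kJ/mol): Ca 6491, Na 9543, S 4556, K 5877.
Hence IE_4: S < K < Ca < Na.

Na > Ca > K > S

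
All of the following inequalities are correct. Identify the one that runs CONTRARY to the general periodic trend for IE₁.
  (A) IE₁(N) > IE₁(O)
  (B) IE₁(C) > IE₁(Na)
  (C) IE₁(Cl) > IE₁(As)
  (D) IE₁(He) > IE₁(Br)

The general trend: IE₁ increases across a period and decreases down a group.
(A) N (period 2, group 15) vs O (period 2, group 16): the stated order contradicts the simple trend.
(B) C (period 2, group 14) vs Na (period 3, group 1): the stated order agrees with the simple trend.
(C) Cl (period 3, group 17) vs As (period 4, group 15): the stated order agrees with the simple trend.
(D) He (period 1, group 18) vs Br (period 4, group 17): the stated order agrees with the simple trend.
The exception is (A): pairing an electron in O's 2p⁴ costs repulsion energy, so O ionizes more easily than half-filled N (2p³).

(A)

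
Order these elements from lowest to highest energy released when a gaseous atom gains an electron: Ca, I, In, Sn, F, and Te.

F is in period 2, group 17; Ca is in period 4, group 2; In is in period 5, group 13; Sn is in period 5, group 14; Te is in period 5, group 16; I is in period 5, group 17.
Atoms with high Z_eff and room in the valence shell (especially the halogens) have the most exothermic electron affinities.
Neither a single period nor a single group — weigh both effects.
In > Ca: the two effects oppose for this pair; the across-period effect wins (29 vs 2 kJ/mol).
Sn > In: Sn lies to the right of In in period 5, so the across-period effect alone puts Sn higher.
Te > Sn: Te lies to the right of Sn in period 5, so the across-period effect alone puts Te higher.
I > Te: I lies to the right of Te in period 5, so the across-period effect alone puts I higher.
F > I: F sits above I in group 17, so the down-group effect alone puts F higher.
Approximate values (kJ/mol): F 328, Ca 2, In 29, Sn 107, Te 190, I 295.
So from lowest to highest: Ca < In < Sn < Te < I < F.

Ca < In < Sn < Te < I < F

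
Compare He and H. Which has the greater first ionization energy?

H is in period 1, group 1; He is in period 1, group 18.
Across a period the outer electron is held more tightly (higher IE₁); down a group it sits in a higher shell, more shielded, and comes off more easily.
All lie in period 1, so first ionization energy increases left to right.
So He has the greater first ionization energy (He > H).

He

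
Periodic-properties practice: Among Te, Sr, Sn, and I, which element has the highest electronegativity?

I

Sr is in period 5, group 2; Sn is in period 5, group 14; Te is in period 5, group 16; I is in period 5, group 17.
EN rises left→right (higher Z_eff, smaller atoms) and falls top→bottom (larger, more shielded atoms).
All lie in period 5, so electronegativity increases left to right.
The highest electronegativity among these belongs to I.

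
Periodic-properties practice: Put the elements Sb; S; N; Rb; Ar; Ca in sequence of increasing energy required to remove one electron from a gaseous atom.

Rb < Ca < Sb < S < N < Ar

First ionization energy rises across a period (greater Z_eff holds electrons more tightly) and falls down a group (valence electrons are farther from the nucleus).
Neither a single period nor a single group — weigh both effects.
Ca > Rb: relative to Rb, both the across-period and down-group shifts push Ca's first ionization energy up.
Sb > Ca: the two effects oppose for this pair; the across-period effect wins (831 vs 590 kJ/mol).
S > Sb: both effects reinforce here, so S is clearly the higher of the two.
N > S: the two effects oppose for this pair; the down-group effect wins (1402 vs 1000 kJ/mol).
Ar > N: the two effects oppose for this pair; the across-period effect wins (1521 vs 1402 kJ/mol).
Approximate values (kJ/mol): N 1402, S 1000, Ar 1521, Ca 590, Rb 403, Sb 831.
So from lowest to highest: Rb < Ca < Sb < S < N < Ar.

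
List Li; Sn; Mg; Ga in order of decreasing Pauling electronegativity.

Sn > Ga > Mg > Li

Li is in period 2, group 1; Mg is in period 3, group 2; Ga is in period 4, group 13; Sn is in period 5, group 14.
EN rises left→right (higher Z_eff, smaller atoms) and falls top→bottom (larger, more shielded atoms).
These sit on a diagonal, where the across-period and down-group effects partly cancel.
Mg > Li: the two effects oppose for this pair; the across-period effect wins (1.31 vs 0.98).
Ga > Mg: period and group pull opposite ways; the across-period shift dominates (1.81 vs 1.31).
Sn > Ga: period and group pull opposite ways; the across-period shift dominates (1.96 vs 1.81).
Approximate values (Pauling): Li 0.98, Mg 1.31, Ga 1.81, Sn 1.96.
So from highest to lowest: Sn > Ga > Mg > Li.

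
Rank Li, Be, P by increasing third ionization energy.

IE_3 is the cost of taking one more electron from the +2 cation: Li²⁺ is already 1 electron into the core; Be²⁺ is the bare [He] core; P²⁺ still has 3 valence electrons.
Core electrons are held far more tightly than valence electrons, so Li and Be top the IE_3 order.
Tabulated IE_3 (kJ/mol): Li 11815, Be 14849, P 2914.
So the third ionization energies run P < Li < Be.

P, Li, Be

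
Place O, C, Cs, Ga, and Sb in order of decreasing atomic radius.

Cs > Sb > Ga > C > O

C is in period 2, group 14; O is in period 2, group 16; Ga is in period 4, group 13; Sb is in period 5, group 15; Cs is in period 6, group 1.
Across a period the added protons contract the valence shell; down a group each new principal shell makes the atom larger.
These span different periods and groups, so the two trends combine.
C > O: C lies to the left of O in period 2, so the across-period effect alone puts C larger.
Ga > C: both effects reinforce here, so Ga is clearly the larger of the two.
Sb > Ga: the two effects oppose for this pair; the down-group effect wins (140 vs 124 pm).
Cs > Sb: both effects reinforce here, so Cs is clearly the larger of the two.
For reference (pm): C 75, O 63, Ga 124, Sb 140, Cs 232.
So from largest to smallest: Cs > Sb > Ga > C > O.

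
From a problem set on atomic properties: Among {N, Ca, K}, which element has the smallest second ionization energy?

Ca

Consider each +1 ion: N⁺ still has 4 valence electrons; Ca⁺ still has 1 valence electron; K⁺ is the bare [Ar] core.
Pulling an electron out of a noble-gas core costs far more than removing a remaining valence electron, so K sits at the high end of IE_2.
Valence configurations: N⁺ [He]2s²2p², Ca⁺ [Ar]4s¹.
Tabulated IE_2 (kJ/mol): N 2856, Ca 1145, K 3052.
Putting it together, IE_2: Ca < N < K.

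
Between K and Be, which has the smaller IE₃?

After 2 electrons have been removed, what remains? K²⁺ is already 1 electron into the core; Be²⁺ is the bare [He] core.
All of these are removing an electron from a noble-gas core or deeper; the smaller core (lower principal quantum number) is held far more tightly, and within a period the higher nuclear charge binds the same core more tightly.
Tabulated IE_3 (kJ/mol): K 4420, Be 14849.
Hence IE_3: K < Be.

K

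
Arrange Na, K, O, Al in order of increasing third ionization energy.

Al, K, O, Na

IE_3 is the cost of taking one more electron from the +2 cation: Na²⁺ is already 1 electron into the core; K²⁺ is already 1 electron into the core; O²⁺ still has 4 valence electrons; Al²⁺ still has 1 valence electron.
Usually core removal costs more than valence removal, but here the competition is close: a tightly held n=2 valence electron can cost more to remove than an n=3 core electron, so the actual values have to decide it.
Valence configurations: O²⁺ [He]2s²2p², Al²⁺ [Ne]3s¹.
The numbers (kJ/mol): Na 6910, K 4420, O 5300, Al 2745.
So the third ionization energies run Al < K < O < Na.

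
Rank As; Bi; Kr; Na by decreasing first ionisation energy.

Kr, As, Bi, Na

Na is in period 3, group 1; As is in period 4, group 15; Kr is in period 4, group 18; Bi is in period 6, group 15.
Across a period the outer electron is held more tightly (higher IE₁); down a group it sits in a higher shell, more shielded, and comes off more easily.
Here both period and group differ, so the two effects have to be weighed against each other.
Bi > Na: the two effects oppose for this pair; the across-period effect wins (703 vs 496 kJ/mol).
As > Bi: they share group 15; the group trend gives As the larger value.
Kr > As: both are in period 4; the period trend gives Kr the larger value.
Tabulated first ionization energy (kJ/mol): Na 496, As 947, Kr 1351, Bi 703.
So from highest to lowest: Kr > As > Bi > Na.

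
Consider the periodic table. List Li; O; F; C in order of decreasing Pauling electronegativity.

EN rises left→right (higher Z_eff, smaller atoms) and falls top→bottom (larger, more shielded atoms).
All lie in period 2, so electronegativity increases left to right.
So from highest to lowest: F > O > C > Li.

F > O > C > Li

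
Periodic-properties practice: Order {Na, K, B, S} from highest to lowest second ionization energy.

Na > K > B > S

Consider each +1 ion: Na⁺ is the bare [Ne] core; K⁺ is the bare [Ar] core; B⁺ still has 2 valence electrons; S⁺ still has 5 valence electrons.
Core electrons are held far more tightly than valence electrons, so K and Na top the IE_2 order.
Valence configurations: B⁺ [He]2s², S⁺ [Ne]3s²3p³.
The numbers (kJ/mol): Na 4562, K 3052, B 2427, S 2252.
Putting it together, IE_2: S < B < K < Na.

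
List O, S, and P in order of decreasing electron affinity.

S > O > P

O is in period 2, group 16; P is in period 3, group 15; S is in period 3, group 16.
EA tends to increase across a period and decrease down a group, though the pattern is less regular than for IE or radius.
These span different periods and groups, so the two trends combine.
O > P: relative to P, both the across-period and down-group shifts push O's electron affinity up.
S > O: this pair runs against the simple trend — see the exception note.
Note the exception: S has a higher electron affinity than O, contrary to the simple trend — the compact 2p subshell of O repels the added electron more than S's larger 3p does.
For reference (kJ/mol): O 141, P 72, S 200.
So from highest to lowest: S > O > P.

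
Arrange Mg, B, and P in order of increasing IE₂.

The second ionization energy removes an electron from the +1 ion. For each element: Mg⁺ still has 1 valence electron; B⁺ still has 2 valence electrons; P⁺ still has 4 valence electrons.
All are still removing valence electrons, so compare the +1 ions as you would atoms: IE_2 generally rises across a period (higher Z_eff) and falls down a group (larger shell), subject to the usual subshell exceptions.
Valence configurations: Mg⁺ [Ne]3s¹, B⁺ [He]2s², P⁺ [Ne]3s²3p².
Approximate IE_2 values (kJ/mol): Mg 1451, B 2427, P 1907.
Putting it together, IE_2: Mg < P < B.

Mg < P < B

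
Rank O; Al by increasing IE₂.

Al, O

Consider each +1 ion: O⁺ still has 5 valence electrons; Al⁺ still has 2 valence electrons.
All are still removing valence electrons, so compare the +1 ions as you would atoms: IE_2 generally rises across a period (higher Z_eff) and falls down a group (larger shell), subject to the usual subshell exceptions.
Valence configurations: O⁺ [He]2s²2p³, Al⁺ [Ne]3s².
Approximate IE_2 values (kJ/mol): O 3388, Al 1817.
Overall IE_2 order: Al < O.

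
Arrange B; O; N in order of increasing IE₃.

Consider each +2 ion: B²⁺ still has 1 valence electron; O²⁺ still has 4 valence electrons; N²⁺ still has 3 valence electrons.
All are still removing valence electrons, so compare the +2 ions as you would atoms: IE_3 generally rises across a period (higher Z_eff) and falls down a group (larger shell), subject to the usual subshell exceptions.
Valence configurations: B²⁺ [He]2s¹, O²⁺ [He]2s²2p², N²⁺ [He]2s²2p¹.
The numbers (kJ/mol): B 3660, O 5300, N 4578.
Overall IE_3 order: B < N < O.

B < N < O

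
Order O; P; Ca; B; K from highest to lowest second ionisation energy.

The second ionization energy removes an electron from the +1 ion. For each element: O⁺ still has 5 valence electrons; P⁺ still has 4 valence electrons; Ca⁺ still has 1 valence electron; B⁺ still has 2 valence electrons; K⁺ is the bare [Ar] core.
Usually core removal costs more than valence removal, but here the competition is close: a tightly held n=2 valence electron can cost more to remove than an n=3 core electron, so the actual values have to decide it.
Valence configurations: O⁺ [He]2s²2p³, P⁺ [Ne]3s²3p², Ca⁺ [Ar]4s¹, B⁺ [He]2s².
The numbers (kJ/mol): O 3388, P 1907, Ca 1145, B 2427, K 3052.
Putting it together, IE_2: Ca < P < B < K < O.

O, K, B, P, Ca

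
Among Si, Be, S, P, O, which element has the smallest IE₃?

P

IE_3 is the cost of taking one more electron from the +2 cation: Si²⁺ still has 2 valence electrons; Be²⁺ is the bare [He] core; S²⁺ still has 4 valence electrons; P²⁺ still has 3 valence electrons; O²⁺ still has 4 valence electrons.
Breaking into a closed-shell core is much more expensive than removing a leftover valence electron — Be has the largest IE_3 here.
Valence configurations: Si²⁺ [Ne]3s², S²⁺ [Ne]3s²3p², P²⁺ [Ne]3s²3p¹, O²⁺ [He]2s²2p².
P²⁺ loses a lone 3p electron whereas Si²⁺ must break into a filled 3s² pair, so IE_3(Si) > IE_3(P) even though P has the higher nuclear charge.
Tabulated IE_3 (kJ/mol): Si 3232, Be 14849, S 3357, P 2914, O 5300.
Hence IE_3: P < Si < S < O < Be.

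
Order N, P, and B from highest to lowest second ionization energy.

N > B > P

Consider each +1 ion: N⁺ still has 4 valence electrons; P⁺ still has 4 valence electrons; B⁺ still has 2 valence electrons.
All are still removing valence electrons, so compare the +1 ions as you would atoms: IE_2 generally rises across a period (higher Z_eff) and falls down a group (larger shell), subject to the usual subshell exceptions.
Valence configurations: N⁺ [He]2s²2p², P⁺ [Ne]3s²3p², B⁺ [He]2s².
Tabulated IE_2 (kJ/mol): N 2856, P 1907, B 2427.
Putting it together, IE_2: P < B < N.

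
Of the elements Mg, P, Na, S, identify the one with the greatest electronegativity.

Na is in period 3, group 1; Mg is in period 3, group 2; P is in period 3, group 15; S is in period 3, group 16.
EN rises left→right (higher Z_eff, smaller atoms) and falls top→bottom (larger, more shielded atoms).
All lie in period 3, so electronegativity increases left to right.
The greatest electronegativity among these belongs to S.

S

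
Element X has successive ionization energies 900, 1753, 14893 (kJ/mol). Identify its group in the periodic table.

Look for the largest jump between consecutive ionization energies: IE3/IE2 ≈ 8.5, far larger than any earlier ratio.
That jump marks the point where a core electron is being removed. So the atom has 2 valence electrons.
A main-group element with 2 valence electrons is in group 2.

Group 2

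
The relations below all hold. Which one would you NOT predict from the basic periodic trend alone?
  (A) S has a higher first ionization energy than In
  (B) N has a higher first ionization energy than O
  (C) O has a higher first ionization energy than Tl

(B)

The general trend: first ionization energy increases across a period and decreases down a group.
(A) S (period 3, group 16) vs In (period 5, group 13): the stated order agrees with the simple trend.
(B) N (period 2, group 15) vs O (period 2, group 16): the stated order contradicts the simple trend.
(C) O (period 2, group 16) vs Tl (period 6, group 13): the stated order agrees with the simple trend.
The exception is (B): pairing an electron in O's 2p⁴ costs repulsion energy, so O ionizes more easily than half-filled N (2p³).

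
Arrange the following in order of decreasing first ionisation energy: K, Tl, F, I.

F > I > Tl > K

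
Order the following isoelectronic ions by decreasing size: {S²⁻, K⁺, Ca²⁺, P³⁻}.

P³⁻ > S²⁻ > K⁺ > Ca²⁺

All of these have 18 electrons, so size is governed by nuclear charge alone: the more protons, the stronger the pull on the same electron cloud, and the smaller the ion.
Nuclear charges: Ca²⁺ (Z=20), K⁺ (Z=19), S²⁻ (Z=16), P³⁻ (Z=15).
Largest to smallest: P³⁻ > S²⁻ > K⁺ > Ca²⁺.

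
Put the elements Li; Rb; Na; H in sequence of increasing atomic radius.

H, Li, Na, Rb

H is in period 1, group 1; Li is in period 2, group 1; Na is in period 3, group 1; Rb is in period 5, group 1.
Radius decreases left→right (rising Z_eff, same n) and increases top→bottom (higher n).
All are in group 1, so atomic radius increases down the group.
So from smallest to largest: H < Li < Na < Rb.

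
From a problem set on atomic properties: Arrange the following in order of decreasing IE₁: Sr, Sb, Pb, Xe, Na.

Xe > Sb > Pb > Sr > Na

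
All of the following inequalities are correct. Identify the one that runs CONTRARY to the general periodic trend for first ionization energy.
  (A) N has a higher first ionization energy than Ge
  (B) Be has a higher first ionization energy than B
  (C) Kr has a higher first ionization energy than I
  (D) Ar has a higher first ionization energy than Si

(B)

The general trend: first ionization energy increases across a period and decreases down a group.
(A) N (period 2, group 15) vs Ge (period 4, group 14): the stated order agrees with the simple trend.
(B) Be (period 2, group 2) vs B (period 2, group 13): the stated order contradicts the simple trend.
(C) Kr (period 4, group 18) vs I (period 5, group 17): the stated order agrees with the simple trend.
(D) Ar (period 3, group 18) vs Si (period 3, group 14): the stated order agrees with the simple trend.
The exception is (B): removing B's lone 2p electron is easier than breaking Be's filled 2s².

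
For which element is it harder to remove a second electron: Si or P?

P

Consider each +1 ion: Si⁺ still has 3 valence electrons; P⁺ still has 4 valence electrons.
All are still removing valence electrons, so compare the +1 ions as you would atoms: IE_2 generally rises across a period (higher Z_eff) and falls down a group (larger shell), subject to the usual subshell exceptions.
Valence configurations: Si⁺ [Ne]3s²3p¹, P⁺ [Ne]3s²3p².
Approximate IE_2 values (kJ/mol): Si 1577, P 1907.
Overall IE_2 order: Si < P.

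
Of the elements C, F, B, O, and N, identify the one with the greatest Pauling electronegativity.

Atoms toward the upper right of the periodic table pull bonding electrons most strongly.
All lie in period 2, so electronegativity increases left to right.
The greatest Pauling electronegativity among these belongs to F.

F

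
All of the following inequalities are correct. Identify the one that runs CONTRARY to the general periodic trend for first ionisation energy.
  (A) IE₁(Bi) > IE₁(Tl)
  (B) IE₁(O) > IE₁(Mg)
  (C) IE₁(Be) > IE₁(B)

The general trend: first ionisation energy increases across a period and decreases down a group.
(A) Bi (period 6, group 15) vs Tl (period 6, group 13): the stated order agrees with the simple trend.
(B) O (period 2, group 16) vs Mg (period 3, group 2): the stated order agrees with the simple trend.
(C) Be (period 2, group 2) vs B (period 2, group 13): the stated order contradicts the simple trend.
The exception is (C): removing B's lone 2p electron is easier than breaking Be's filled 2s².

(C)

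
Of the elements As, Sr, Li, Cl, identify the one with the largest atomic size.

Atomic radius shrinks across a period as nuclear charge pulls the same shell inward, and grows down a group as new shells are added.
Neither a single period nor a single group — weigh both effects.
As > Cl: both effects reinforce here, so As is clearly the larger of the two.
Li > As: period and group pull opposite ways; the across-period shift dominates (133 vs 121 pm).
Sr > Li: the two effects oppose for this pair; the down-group effect wins (185 vs 133 pm).
Tabulated atomic radius (pm): Li 133, Cl 99, As 121, Sr 185.
The largest atomic size among these belongs to Sr.

Sr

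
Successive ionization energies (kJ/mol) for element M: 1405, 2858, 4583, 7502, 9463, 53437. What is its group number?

Look for the largest jump between consecutive ionization energies: IE6/IE5 ≈ 5.6, far larger than any earlier ratio.
That jump marks the point where a core electron is being removed. So the atom has 5 valence electrons.
A main-group element with 5 valence electrons is in group 15.

Group 15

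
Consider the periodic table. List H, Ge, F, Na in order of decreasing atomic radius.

Na > Ge > F > H

Across a period the added protons contract the valence shell; down a group each new principal shell makes the atom larger.
These span different periods and groups, so the two trends combine.
F > H: period and group pull opposite ways; the down-group shift dominates (64 vs 32 pm).
Ge > F: both effects reinforce here, so Ge is clearly the larger of the two.
Na > Ge: period and group pull opposite ways; the across-period shift dominates (155 vs 121 pm).
Approximate values (pm): H 32, F 64, Na 155, Ge 121.
So from largest to smallest: Na > Ge > F > H.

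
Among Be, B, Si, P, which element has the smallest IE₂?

Si

The second ionization energy removes an electron from the +1 ion. For each element: Be⁺ still has 1 valence electron; B⁺ still has 2 valence electrons; Si⁺ still has 3 valence electrons; P⁺ still has 4 valence electrons.
All are still removing valence electrons, so compare the +1 ions as you would atoms: IE_2 generally rises across a period (higher Z_eff) and falls down a group (larger shell), subject to the usual subshell exceptions.
Valence configurations: Be⁺ [He]2s¹, B⁺ [He]2s², Si⁺ [Ne]3s²3p¹, P⁺ [Ne]3s²3p².
The numbers (kJ/mol): Be 1757, B 2427, Si 1577, P 1907.
Overall IE_2 order: Si < Be < P < B.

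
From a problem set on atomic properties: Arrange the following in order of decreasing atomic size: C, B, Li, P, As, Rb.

Rb > Li > As > P > B > C

Moving right in a period, electrons are added to the same shell under a stronger nuclear pull, so atoms get smaller; moving down, a new shell is opened and atoms get larger.
Here both period and group differ, so the two effects have to be weighed against each other.
B > C: B lies to the left of C in period 2, so the across-period effect alone puts B larger.
P > B: period and group pull opposite ways; the down-group shift dominates (111 vs 85 pm).
As > P: they share group 15; the group trend gives As the larger value.
Li > As: period and group pull opposite ways; the across-period shift dominates (133 vs 121 pm).
Rb > Li: they share group 1; the group trend gives Rb the larger value.
For reference (pm): Li 133, B 85, C 75, P 111, As 121, Rb 210.
So from largest to smallest: Rb > Li > As > P > B > C.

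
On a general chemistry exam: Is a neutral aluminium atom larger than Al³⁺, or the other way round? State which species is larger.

Forming Al³⁺ removes 3 electrons from Al. Fewer electrons for the same nuclear charge means less shielding and a higher Z_eff on the remaining electrons, and for main-group metals the entire outer shell is lost.
A cation is smaller than its parent atom: Al³⁺ < Al.

Al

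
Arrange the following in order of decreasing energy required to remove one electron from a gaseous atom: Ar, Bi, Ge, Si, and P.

Ar > P > Si > Ge > Bi

Si is in period 3, group 14; P is in period 3, group 15; Ar is in period 3, group 18; Ge is in period 4, group 14; Bi is in period 6, group 15.
Removing the outermost electron gets harder across a period and easier down a group.
Neither a single period nor a single group — weigh both effects.
Ge > Bi: period and group pull opposite ways; the down-group shift dominates (762 vs 703 kJ/mol).
Si > Ge: Si sits above Ge in group 14, so the down-group effect alone puts Si higher.
P > Si: both are in period 3; the period trend gives P the larger value.
Ar > P: Ar lies to the right of P in period 3, so the across-period effect alone puts Ar higher.
Approximate values (kJ/mol): Si 786, P 1012, Ar 1521, Ge 762, Bi 703.
So from highest to lowest: Ar > P > Si > Ge > Bi.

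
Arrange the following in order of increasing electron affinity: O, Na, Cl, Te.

Na, O, Te, Cl

Adding an electron releases more energy for atoms nearer the top right (short of the noble gases).
Here both period and group differ, so the two effects have to be weighed against each other.
O > Na: relative to Na, both the across-period and down-group shifts push O's electron affinity up.
Te > O: this pair runs against the simple trend — see the exception note.
Cl > Te: relative to Te, both the across-period and down-group shifts push Cl's electron affinity up.
Note the exception: Te has a higher electron affinity than O, contrary to the simple trend — O's compact 2p subshell gives strong electron–electron repulsion on the added electron.
For reference (kJ/mol): O 141, Na 53, Cl 349, Te 190.
So from lowest to highest: Na < O < Te < Cl.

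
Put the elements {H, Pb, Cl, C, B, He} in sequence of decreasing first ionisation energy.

He > H > Cl > C > B > Pb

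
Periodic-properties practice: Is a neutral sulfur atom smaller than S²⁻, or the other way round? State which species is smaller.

Forming S²⁻ adds 2 electrons to S. More electron–electron repulsion in the same shell, with unchanged nuclear charge, lets the cloud expand.
An anion is larger than its parent atom: S²⁻ > S.

S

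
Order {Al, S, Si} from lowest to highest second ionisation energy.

Si < Al < S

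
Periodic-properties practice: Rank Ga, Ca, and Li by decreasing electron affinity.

Li is in period 2, group 1; Ca is in period 4, group 2; Ga is in period 4, group 13.
Atoms with high Z_eff and room in the valence shell (especially the halogens) have the most exothermic electron affinities.
These span different periods and groups, so the two trends combine.
Ga > Ca: Ga lies to the right of Ca in period 4, so the across-period effect alone puts Ga higher.
Li > Ga: the two effects oppose for this pair; the down-group effect wins (60 vs 29 kJ/mol).
Approximate values (kJ/mol): Li 60, Ca 2, Ga 29.
So from highest to lowest: Li > Ga > Ca.

Li > Ga > Ca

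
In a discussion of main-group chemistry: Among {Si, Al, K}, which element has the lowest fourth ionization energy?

Si

IE_4 is the cost of taking one more electron from the +3 cation: Si³⁺ still has 1 valence electron; Al³⁺ is the bare [Ne] core; K³⁺ is already 2 electrons into the core.
Core electrons are held far more tightly than valence electrons, so K and Al top the IE_4 order.
Tabulated IE_4 (kJ/mol): Si 4356, Al 11577, K 5877.
Putting it together, IE_4: Si < K < Al.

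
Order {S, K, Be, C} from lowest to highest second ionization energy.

The second ionization energy removes an electron from the +1 ion. For each element: S⁺ still has 5 valence electrons; K⁺ is the bare [Ar] core; Be⁺ still has 1 valence electron; C⁺ still has 3 valence electrons.
Pulling an electron out of a noble-gas core costs far more than removing a remaining valence electron, so K sits at the high end of IE_2.
Valence configurations: S⁺ [Ne]3s²3p³, Be⁺ [He]2s¹, C⁺ [He]2s²2p¹.
The numbers (kJ/mol): S 2252, K 3052, Be 1757, C 2353.
Overall IE_2 order: Be < S < C < K.

Be < S < C < K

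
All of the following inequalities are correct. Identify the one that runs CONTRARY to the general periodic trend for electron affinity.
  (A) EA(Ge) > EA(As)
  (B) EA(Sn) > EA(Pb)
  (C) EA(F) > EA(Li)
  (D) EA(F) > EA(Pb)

The general trend: electron affinity increases across a period and decreases down a group.
(A) Ge (period 4, group 14) vs As (period 4, group 15): the stated order contradicts the simple trend.
(B) Sn (period 5, group 14) vs Pb (period 6, group 14): the stated order agrees with the simple trend.
(C) F (period 2, group 17) vs Li (period 2, group 1): the stated order agrees with the simple trend.
(D) F (period 2, group 17) vs Pb (period 6, group 14): the stated order agrees with the simple trend.
The exception is (A): adding an electron to As's half-filled 4p³ is unfavourable, so Ge (4p²) has the more exothermic EA.

(A)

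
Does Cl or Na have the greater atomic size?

Moving right in a period, electrons are added to the same shell under a stronger nuclear pull, so atoms get smaller; moving down, a new shell is opened and atoms get larger.
All lie in period 3, so atomic radius increases right to left.
So Na has the greater atomic size (Na > Cl).

Na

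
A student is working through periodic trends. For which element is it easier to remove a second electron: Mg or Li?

After 1 electron has been removed, what remains? Mg⁺ still has 1 valence electron; Li⁺ is the bare [He] core.
Pulling an electron out of a noble-gas core costs far more than removing a remaining valence electron, so Li sits at the high end of IE_2.
The numbers (kJ/mol): Mg 1451, Li 7298.
Putting it together, IE_2: Mg < Li.

Mg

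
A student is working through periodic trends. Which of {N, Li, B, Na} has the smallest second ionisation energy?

B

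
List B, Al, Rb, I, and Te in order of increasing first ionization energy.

Rb < Al < B < Te < I

B is in period 2, group 13; Al is in period 3, group 13; Rb is in period 5, group 1; Te is in period 5, group 16; I is in period 5, group 17.
Removing the outermost electron gets harder across a period and easier down a group.
Neither a single period nor a single group — weigh both effects.
Al > Rb: relative to Rb, both the across-period and down-group shifts push Al's first ionization energy up.
B > Al: they share group 13; the group trend gives B the larger value.
Te > B: period and group pull opposite ways; the across-period shift dominates (869 vs 801 kJ/mol).
I > Te: both are in period 5; the period trend gives I the larger value.
For reference (kJ/mol): B 801, Al 578, Rb 403, Te 869, I 1008.
So from lowest to highest: Rb < Al < B < Te < I.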